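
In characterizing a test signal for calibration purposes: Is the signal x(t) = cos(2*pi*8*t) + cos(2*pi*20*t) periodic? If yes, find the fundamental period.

f1 = 8 Hz, f2 = 20 Hz
Period T1 = 1/8, T2 = 1/20
Ratio T1/T2 = 20/8, which is rational.
The signal is periodic with fundamental period T = 1/GCD(8,20) = 1/4 s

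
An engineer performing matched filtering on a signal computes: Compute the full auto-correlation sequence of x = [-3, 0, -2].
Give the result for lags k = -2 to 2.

r_xx[k] = sum_m x[m]*x[m+k], indexed from 0, for k = -2 to 2:
  r_xx[-2] = x[2]*x[0] = 6
  r_xx[-1] = x[1]*x[0] + x[2]*x[1] = 0
  r_xx[0] = x[0]*x[0] + x[1]*x[1] + x[2]*x[2] = 13
  r_xx[1] = x[0]*x[1] + x[1]*x[2] = 0
  r_xx[2] = x[0]*x[2] = 6
r_xx = [6, 0, 13, 0, 6]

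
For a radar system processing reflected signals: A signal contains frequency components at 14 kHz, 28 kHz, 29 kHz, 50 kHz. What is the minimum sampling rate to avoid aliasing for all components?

The highest frequency component is f_max = 50 kHz.
Nyquist rate = 2 * f_max = 2 * 50 kHz = 100 kHz.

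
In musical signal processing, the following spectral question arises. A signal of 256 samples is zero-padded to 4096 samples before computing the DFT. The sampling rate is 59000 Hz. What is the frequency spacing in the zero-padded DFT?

Original DFT: N = 256, resolution = f_s/N = 59000/256 = 7375/32 Hz
Zero-padded DFT: N = 4096, resolution = f_s/N = 59000/4096 = 7375/512 Hz
Zero-padding interpolates the spectrum (finer frequency grid)
but does NOT improve the true spectral resolution (ability to resolve close frequencies).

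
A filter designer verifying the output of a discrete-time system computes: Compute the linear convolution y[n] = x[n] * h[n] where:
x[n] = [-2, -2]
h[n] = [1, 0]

y[n] = sum_k x[k]*h[n-k]. Output length = len(x) + len(h) - 1 = 2 + 2 - 1 = 3.
y[0] = -2*1 = -2
y[1] = -2*1 + -2*0 = -2
y[2] = -2*0 = 0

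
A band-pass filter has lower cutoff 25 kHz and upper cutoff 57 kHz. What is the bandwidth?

Bandwidth = f_high - f_low
= 57 kHz - 25 kHz = 32 kHz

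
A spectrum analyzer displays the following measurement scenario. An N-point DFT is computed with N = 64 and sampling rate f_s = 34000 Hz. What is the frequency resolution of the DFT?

DFT frequency resolution = f_s / N
= 34000 / 64 = 2125/4 Hz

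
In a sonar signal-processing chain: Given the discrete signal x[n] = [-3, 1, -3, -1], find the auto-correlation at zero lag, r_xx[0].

The auto-correlation at zero lag r_xx[0] equals the signal energy.
r_xx[0] = sum of x[n]^2 = (-3)^2 + 1^2 + (-3)^2 + (-1)^2
= 9 + 1 + 9 + 1 = 20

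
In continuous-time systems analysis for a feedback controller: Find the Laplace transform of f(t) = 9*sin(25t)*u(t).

Standard pair: sin(wt)*u(t) <-> w/(s^2+w^2)
With w = 25: L{9*sin(25t)*u(t)} = 225/(s^2+625)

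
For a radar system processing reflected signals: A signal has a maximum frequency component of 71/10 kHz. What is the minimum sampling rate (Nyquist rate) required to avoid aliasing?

By the Nyquist-Shannon sampling theorem,
the minimum sampling rate (Nyquist rate) must be at least 2 * f_max.
Nyquist rate = 2 * 71/10 kHz = 71/5 kHz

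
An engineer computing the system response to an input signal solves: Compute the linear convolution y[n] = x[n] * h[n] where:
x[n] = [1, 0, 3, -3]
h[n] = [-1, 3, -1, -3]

y[n] = sum_k x[k]*h[n-k]. Output length = len(x) + len(h) - 1 = 4 + 4 - 1 = 7.
y[0] = 1*-1 = -1
y[1] = 0*-1 + 1*3 = 3
y[2] = 3*-1 + 0*3 + 1*-1 = -4
y[3] = -3*-1 + 3*3 + 0*-1 + 1*-3 = 9
y[4] = -3*3 + 3*-1 + 0*-3 = -12
y[5] = -3*-1 + 3*-3 = -6
y[6] = -3*-3 = 9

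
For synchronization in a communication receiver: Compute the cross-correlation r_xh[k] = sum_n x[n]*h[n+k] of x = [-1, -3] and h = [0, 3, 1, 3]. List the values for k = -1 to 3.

Both sequences indexed from 0 and zero outside their support.
Lags with overlap: k = -1 to 3.
  r_xh[-1] = x[1]*h[0] = 0
  r_xh[0] = x[0]*h[0] + x[1]*h[1] = -9
  r_xh[1] = x[0]*h[1] + x[1]*h[2] = -6
  r_xh[2] = x[0]*h[2] + x[1]*h[3] = -10
  r_xh[3] = x[0]*h[3] = -3
r_xh = [0, -9, -6, -10, -3] (for k = -1, ..., 3)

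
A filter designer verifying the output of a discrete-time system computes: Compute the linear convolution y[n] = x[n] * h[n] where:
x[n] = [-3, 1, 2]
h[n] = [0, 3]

y[n] = sum_k x[k]*h[n-k]. Output length = len(x) + len(h) - 1 = 3 + 2 - 1 = 4.
y[0] = -3*0 = 0
y[1] = 1*0 + -3*3 = -9
y[2] = 2*0 + 1*3 = 3
y[3] = 2*3 = 6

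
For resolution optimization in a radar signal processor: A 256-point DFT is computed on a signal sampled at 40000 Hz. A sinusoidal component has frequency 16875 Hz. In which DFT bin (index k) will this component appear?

DFT frequency resolution = f_s/N = 40000/256 = 625/4 Hz
Bin index k = f_signal / resolution = 16875 / 625/4 = 108
The signal frequency 16875 Hz falls in DFT bin k = 108.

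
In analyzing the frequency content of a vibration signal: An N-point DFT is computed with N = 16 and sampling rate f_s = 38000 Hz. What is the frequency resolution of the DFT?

DFT frequency resolution = f_s / N
= 38000 / 16 = 2375 Hz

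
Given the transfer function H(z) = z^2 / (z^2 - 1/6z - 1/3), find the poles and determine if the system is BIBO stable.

Poles are roots of the denominator: z^2 - 1/6z - 1/3 = 0.
Quadratic formula: z = [-(-1/6) +/- sqrt((-1/6)^2 - 4*(-1/3))] / 2
Discriminant = 1/36 + 4/3 = 49/36; sqrt = 7/6.
z = (1/6 +/- 7/6) / 2 => z = 2/3 or z = -1/2.
|p1| = 1/2, |p2| = 2/3.
For BIBO stability, all poles must lie inside the unit circle (|p| < 1).
System is STABLE since both |p| < 1.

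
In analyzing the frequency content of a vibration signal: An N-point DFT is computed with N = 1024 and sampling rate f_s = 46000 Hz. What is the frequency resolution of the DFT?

DFT frequency resolution = f_s / N
= 46000 / 1024 = 2875/64 Hz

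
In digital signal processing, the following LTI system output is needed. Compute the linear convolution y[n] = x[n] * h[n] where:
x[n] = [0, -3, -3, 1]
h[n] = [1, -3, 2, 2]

y[n] = sum_k x[k]*h[n-k]. Output length = len(x) + len(h) - 1 = 4 + 4 - 1 = 7.
y[0] = 0*1 = 0
y[1] = -3*1 + 0*-3 = -3
y[2] = -3*1 + -3*-3 + 0*2 = 6
y[3] = 1*1 + -3*-3 + -3*2 + 0*2 = 4
y[4] = 1*-3 + -3*2 + -3*2 = -15
y[5] = 1*2 + -3*2 = -4
y[6] = 1*2 = 2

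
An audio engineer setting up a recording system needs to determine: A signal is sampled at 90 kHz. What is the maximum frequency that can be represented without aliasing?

The maximum frequency that can be represented without aliasing
is the Nyquist frequency: f_max = f_s / 2 = 90 kHz / 2 = 45 kHz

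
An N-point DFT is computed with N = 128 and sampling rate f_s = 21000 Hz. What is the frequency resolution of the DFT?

DFT frequency resolution = f_s / N
= 21000 / 128 = 2625/16 Hz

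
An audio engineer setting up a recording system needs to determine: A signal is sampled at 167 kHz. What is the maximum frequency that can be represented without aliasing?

The maximum frequency that can be represented without aliasing
is the Nyquist frequency: f_max = f_s / 2 = 167 kHz / 2 = 167/2 kHz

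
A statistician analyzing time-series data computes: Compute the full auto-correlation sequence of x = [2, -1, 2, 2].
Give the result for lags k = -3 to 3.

r_xx[k] = sum_m x[m]*x[m+k], indexed from 0, for k = -3 to 3:
  r_xx[-3] = x[3]*x[0] = 4
  r_xx[-2] = x[2]*x[0] + x[3]*x[1] = 2
  r_xx[-1] = x[1]*x[0] + x[2]*x[1] + x[3]*x[2] = 0
  r_xx[0] = x[0]*x[0] + x[1]*x[1] + x[2]*x[2] + x[3]*x[3] = 13
  r_xx[1] = x[0]*x[1] + x[1]*x[2] + x[2]*x[3] = 0
  r_xx[2] = x[0]*x[2] + x[1]*x[3] = 2
  r_xx[3] = x[0]*x[3] = 4
r_xx = [4, 2, 0, 13, 0, 2, 4]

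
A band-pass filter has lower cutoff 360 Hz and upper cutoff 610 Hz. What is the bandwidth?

Bandwidth = f_high - f_low
= 610 Hz - 360 Hz = 250 Hz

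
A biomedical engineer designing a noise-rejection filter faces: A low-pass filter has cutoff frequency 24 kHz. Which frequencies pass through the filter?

A low-pass filter passes all frequencies below the cutoff frequency 24 kHz and attenuates higher frequencies.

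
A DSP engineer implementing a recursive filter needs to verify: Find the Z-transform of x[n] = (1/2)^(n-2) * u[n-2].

Time-shifting property: if X(z) = Z{x[n]}, then Z{x[n-d]} = z^(-d) * X(z)
X(z) = z/(z - 1/2) for x[n] = (1/2)^n * u[n]
Z{x[n-2]} = z^(-2) * z/(z - 1/2) = z^(-1)/(z - 1/2)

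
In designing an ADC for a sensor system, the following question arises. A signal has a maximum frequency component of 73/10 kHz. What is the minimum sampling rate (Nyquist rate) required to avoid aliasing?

By the Nyquist-Shannon sampling theorem,
the minimum sampling rate (Nyquist rate) must be at least 2 * f_max.
Nyquist rate = 2 * 73/10 kHz = 73/5 kHz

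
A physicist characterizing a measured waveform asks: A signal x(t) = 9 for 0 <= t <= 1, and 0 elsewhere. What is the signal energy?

Energy = integral of |x(t)|^2 dt over the signal duration
= 9^2 * 1 = 81 * 1 = 81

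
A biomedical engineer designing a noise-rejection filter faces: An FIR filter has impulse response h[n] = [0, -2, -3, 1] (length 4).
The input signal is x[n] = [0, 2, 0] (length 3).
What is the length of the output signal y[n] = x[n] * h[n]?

For linear convolution, the output length is:
len(y) = len(x) + len(h) - 1 = 3 + 4 - 1 = 6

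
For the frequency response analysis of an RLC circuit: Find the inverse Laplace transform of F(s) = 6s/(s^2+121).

Standard pair: s/(s^2+w^2) <-> cos(wt)*u(t)
With k=6, w=11: f(t) = 6*cos(11t)*u(t)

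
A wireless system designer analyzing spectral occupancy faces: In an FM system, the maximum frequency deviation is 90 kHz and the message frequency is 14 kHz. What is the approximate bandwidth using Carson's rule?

Carson's rule: BW = 2*(delta_f + f_m)
= 2*(90 + 14) kHz = 208 kHz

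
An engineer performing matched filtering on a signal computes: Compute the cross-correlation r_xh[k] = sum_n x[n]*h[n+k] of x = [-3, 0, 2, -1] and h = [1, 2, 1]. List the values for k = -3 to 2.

Both sequences indexed from 0 and zero outside their support.
Lags with overlap: k = -3 to 2.
  r_xh[-3] = x[3]*h[0] = -1
  r_xh[-2] = x[2]*h[0] + x[3]*h[1] = 0
  r_xh[-1] = x[1]*h[0] + x[2]*h[1] + x[3]*h[2] = 3
  r_xh[0] = x[0]*h[0] + x[1]*h[1] + x[2]*h[2] = -1
  r_xh[1] = x[0]*h[1] + x[1]*h[2] = -6
  r_xh[2] = x[0]*h[2] = -3
r_xh = [-1, 0, 3, -1, -6, -3] (for k = -3, ..., 2)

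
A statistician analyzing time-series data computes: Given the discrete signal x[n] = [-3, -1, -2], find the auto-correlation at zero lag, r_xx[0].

The auto-correlation at zero lag r_xx[0] equals the signal energy.
r_xx[0] = sum of x[n]^2 = (-3)^2 + (-1)^2 + (-2)^2
= 9 + 1 + 4 = 14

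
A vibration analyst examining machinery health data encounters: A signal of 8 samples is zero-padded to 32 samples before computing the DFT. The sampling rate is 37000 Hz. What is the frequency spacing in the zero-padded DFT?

Original DFT: N = 8, resolution = f_s/N = 37000/8 = 4625 Hz
Zero-padded DFT: N = 32, resolution = f_s/N = 37000/32 = 4625/4 Hz
Zero-padding interpolates the spectrum (finer frequency grid)
but does NOT improve the true spectral resolution (ability to resolve close frequencies).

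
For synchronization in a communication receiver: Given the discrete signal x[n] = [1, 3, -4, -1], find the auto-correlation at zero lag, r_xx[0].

The auto-correlation at zero lag r_xx[0] equals the signal energy.
r_xx[0] = sum of x[n]^2 = 1^2 + 3^2 + (-4)^2 + (-1)^2
= 1 + 9 + 16 + 1 = 27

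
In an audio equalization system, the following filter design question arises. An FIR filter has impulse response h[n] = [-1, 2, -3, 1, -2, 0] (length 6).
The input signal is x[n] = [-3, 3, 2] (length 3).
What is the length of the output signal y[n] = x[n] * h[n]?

For linear convolution, the output length is:
len(y) = len(x) + len(h) - 1 = 3 + 6 - 1 = 8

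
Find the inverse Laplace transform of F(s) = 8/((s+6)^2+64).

Standard pair: w/((s+a)^2+w^2) <-> e^(-at)*sin(wt)*u(t)
With a=6, w=8: f(t) = e^(-6t)*sin(8t)*u(t)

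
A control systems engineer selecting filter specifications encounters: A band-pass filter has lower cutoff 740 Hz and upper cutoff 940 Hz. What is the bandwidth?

Bandwidth = f_high - f_low
= 940 Hz - 740 Hz = 200 Hz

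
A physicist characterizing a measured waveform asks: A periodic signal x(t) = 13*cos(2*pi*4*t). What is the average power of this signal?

Average power of A*cos(wt) is A^2/2.
P = 13^2 / 2 = 169/2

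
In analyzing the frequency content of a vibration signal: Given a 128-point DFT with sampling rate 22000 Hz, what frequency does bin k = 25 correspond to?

The frequency of DFT bin k is: f_k = k * f_s / N
f_25 = 25 * 22000 / 128 = 34375/8 Hz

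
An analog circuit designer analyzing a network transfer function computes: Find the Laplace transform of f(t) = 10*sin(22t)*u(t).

Standard pair: sin(wt)*u(t) <-> w/(s^2+w^2)
With w = 22: L{10*sin(22t)*u(t)} = 220/(s^2+484)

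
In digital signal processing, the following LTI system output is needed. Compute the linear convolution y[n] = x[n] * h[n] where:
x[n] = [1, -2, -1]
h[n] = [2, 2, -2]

y[n] = sum_k x[k]*h[n-k]. Output length = len(x) + len(h) - 1 = 3 + 3 - 1 = 5.
y[0] = 1*2 = 2
y[1] = -2*2 + 1*2 = -2
y[2] = -1*2 + -2*2 + 1*-2 = -8
y[3] = -1*2 + -2*-2 = 2
y[4] = -1*-2 = 2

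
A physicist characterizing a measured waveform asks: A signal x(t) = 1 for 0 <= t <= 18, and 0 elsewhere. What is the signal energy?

Energy = integral of |x(t)|^2 dt over the signal duration
= 1^2 * 18 = 1 * 18 = 18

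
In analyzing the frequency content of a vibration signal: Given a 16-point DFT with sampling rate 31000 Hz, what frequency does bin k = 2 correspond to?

The frequency of DFT bin k is: f_k = k * f_s / N
f_2 = 2 * 31000 / 16 = 3875 Hz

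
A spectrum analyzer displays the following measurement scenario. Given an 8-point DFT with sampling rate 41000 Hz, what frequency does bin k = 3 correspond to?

The frequency of DFT bin k is: f_k = k * f_s / N
f_3 = 3 * 41000 / 8 = 15375 Hz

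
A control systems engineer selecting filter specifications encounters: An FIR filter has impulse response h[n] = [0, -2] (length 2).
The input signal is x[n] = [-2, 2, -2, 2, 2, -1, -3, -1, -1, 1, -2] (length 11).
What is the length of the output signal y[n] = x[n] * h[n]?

For linear convolution, the output length is:
len(y) = len(x) + len(h) - 1 = 11 + 2 - 1 = 12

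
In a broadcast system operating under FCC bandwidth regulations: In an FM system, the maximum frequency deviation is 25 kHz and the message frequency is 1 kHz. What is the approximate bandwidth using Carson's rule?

Carson's rule: BW = 2*(delta_f + f_m)
= 2*(25 + 1) kHz = 52 kHz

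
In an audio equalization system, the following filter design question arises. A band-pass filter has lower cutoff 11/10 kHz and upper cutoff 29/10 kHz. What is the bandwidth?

Bandwidth = f_high - f_low
= 29/10 kHz - 11/10 kHz = 9/5 kHz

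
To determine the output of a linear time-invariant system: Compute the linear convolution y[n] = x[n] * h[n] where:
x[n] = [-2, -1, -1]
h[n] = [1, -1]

y[n] = sum_k x[k]*h[n-k]. Output length = len(x) + len(h) - 1 = 3 + 2 - 1 = 4.
y[0] = -2*1 = -2
y[1] = -1*1 + -2*-1 = 1
y[2] = -1*1 + -1*-1 = 0
y[3] = -1*-1 = 1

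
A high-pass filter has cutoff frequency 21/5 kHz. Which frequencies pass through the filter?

A high-pass filter passes all frequencies above the cutoff frequency 21/5 kHz and attenuates lower frequencies.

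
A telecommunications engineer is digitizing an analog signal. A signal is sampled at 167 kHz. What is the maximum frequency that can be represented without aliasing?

The maximum frequency that can be represented without aliasing
is the Nyquist frequency: f_max = f_s / 2 = 167 kHz / 2 = 167/2 kHz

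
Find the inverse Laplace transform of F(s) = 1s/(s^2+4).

Standard pair: s/(s^2+w^2) <-> cos(wt)*u(t)
With k=1, w=2: f(t) = cos(2t)*u(t)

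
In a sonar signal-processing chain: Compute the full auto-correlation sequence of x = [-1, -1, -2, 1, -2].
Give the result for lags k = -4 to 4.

r_xx[k] = sum_m x[m]*x[m+k], indexed from 0, for k = -4 to 4:
  r_xx[-4] = x[4]*x[0] = 2
  r_xx[-3] = x[3]*x[0] + x[4]*x[1] = 1
  r_xx[-2] = x[2]*x[0] + x[3]*x[1] + x[4]*x[2] = 5
  r_xx[-1] = x[1]*x[0] + x[2]*x[1] + x[3]*x[2] + x[4]*x[3] = -1
  r_xx[0] = x[0]*x[0] + x[1]*x[1] + x[2]*x[2] + x[3]*x[3] + x[4]*x[4] = 11
  r_xx[1] = x[0]*x[1] + x[1]*x[2] + x[2]*x[3] + x[3]*x[4] = -1
  r_xx[2] = x[0]*x[2] + x[1]*x[3] + x[2]*x[4] = 5
  r_xx[3] = x[0]*x[3] + x[1]*x[4] = 1
  r_xx[4] = x[0]*x[4] = 2
r_xx = [2, 1, 5, -1, 11, -1, 5, 1, 2]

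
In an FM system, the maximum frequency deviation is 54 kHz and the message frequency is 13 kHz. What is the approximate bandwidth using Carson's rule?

Carson's rule: BW = 2*(delta_f + f_m)
= 2*(54 + 13) kHz = 134 kHz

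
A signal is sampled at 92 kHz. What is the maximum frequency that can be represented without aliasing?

The maximum frequency that can be represented without aliasing
is the Nyquist frequency: f_max = f_s / 2 = 92 kHz / 2 = 46 kHz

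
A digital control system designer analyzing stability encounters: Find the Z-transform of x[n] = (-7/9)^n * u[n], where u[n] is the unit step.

The Z-transform of a^n * u[n] is z/(z-a) for |z| > |a|.
Here a = -7/9, so X(z) = z/(z - (-7/9)) = 9z/(9z + 7)
ROC: |z| > 7/9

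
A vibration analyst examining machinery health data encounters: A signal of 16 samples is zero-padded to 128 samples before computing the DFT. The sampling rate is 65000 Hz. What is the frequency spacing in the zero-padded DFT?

Original DFT: N = 16, resolution = f_s/N = 65000/16 = 8125/2 Hz
Zero-padded DFT: N = 128, resolution = f_s/N = 65000/128 = 8125/16 Hz
Zero-padding interpolates the spectrum (finer frequency grid)
but does NOT improve the true spectral resolution (ability to resolve close frequencies).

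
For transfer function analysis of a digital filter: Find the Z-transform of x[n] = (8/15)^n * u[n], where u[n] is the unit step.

The Z-transform of a^n * u[n] is z/(z-a) for |z| > |a|.
Here a = 8/15, so X(z) = z/(z - (8/15)) = 15z/(15z - 8)
ROC: |z| > 8/15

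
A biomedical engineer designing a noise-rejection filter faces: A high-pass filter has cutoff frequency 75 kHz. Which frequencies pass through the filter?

A high-pass filter passes all frequencies above the cutoff frequency 75 kHz and attenuates lower frequencies.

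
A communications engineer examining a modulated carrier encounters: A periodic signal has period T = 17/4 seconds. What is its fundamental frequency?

The fundamental frequency is the reciprocal of the period.
f = 1/T = 1/(17/4) = 4/17 Hz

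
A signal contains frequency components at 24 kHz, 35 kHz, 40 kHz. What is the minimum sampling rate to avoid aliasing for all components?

The highest frequency component is f_max = 40 kHz.
Nyquist rate = 2 * f_max = 2 * 40 kHz = 80 kHz.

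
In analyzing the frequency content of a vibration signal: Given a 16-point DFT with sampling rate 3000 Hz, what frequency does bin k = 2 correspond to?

The frequency of DFT bin k is: f_k = k * f_s / N
f_2 = 2 * 3000 / 16 = 375 Hz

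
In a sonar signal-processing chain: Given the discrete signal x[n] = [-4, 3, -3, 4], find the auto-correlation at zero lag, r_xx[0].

The auto-correlation at zero lag r_xx[0] equals the signal energy.
r_xx[0] = sum of x[n]^2 = (-4)^2 + 3^2 + (-3)^2 + 4^2
= 16 + 9 + 9 + 16 = 50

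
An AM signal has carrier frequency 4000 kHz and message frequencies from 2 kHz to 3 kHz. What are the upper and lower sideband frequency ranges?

Upper sideband (USB) = fc + [fm_low, fm_high] = 4000 + [2, 3] = [4002, 4003] kHz
Lower sideband (LSB) = fc - [fm_high, fm_low] = 4000 - [3, 2] = [3997, 3998] kHz
Total occupied spectrum: 3997 kHz to 4003 kHz (plus carrier at 4000 kHz)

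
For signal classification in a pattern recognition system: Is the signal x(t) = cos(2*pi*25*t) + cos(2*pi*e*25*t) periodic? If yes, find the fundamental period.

f1 = 25 Hz, f2 = 25*e Hz
Ratio f2/f1 = e, which is irrational.
Since the frequency ratio is irrational, no common period exists.
The signal is not periodic.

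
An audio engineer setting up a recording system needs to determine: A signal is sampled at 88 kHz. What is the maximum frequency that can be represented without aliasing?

The maximum frequency that can be represented without aliasing
is the Nyquist frequency: f_max = f_s / 2 = 88 kHz / 2 = 44 kHz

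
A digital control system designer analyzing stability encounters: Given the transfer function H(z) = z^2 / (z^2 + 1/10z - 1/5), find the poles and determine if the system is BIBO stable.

Poles are roots of the denominator: z^2 + 1/10z - 1/5 = 0.
Quadratic formula: z = [-(1/10) +/- sqrt((1/10)^2 - 4*(-1/5))] / 2
Discriminant = 1/100 + 4/5 = 81/100; sqrt = 9/10.
z = (-1/10 +/- 9/10) / 2 => z = 2/5 or z = -1/2.
|p1| = 2/5, |p2| = 1/2.
For BIBO stability, all poles must lie inside the unit circle (|p| < 1).
System is STABLE since both |p| < 1.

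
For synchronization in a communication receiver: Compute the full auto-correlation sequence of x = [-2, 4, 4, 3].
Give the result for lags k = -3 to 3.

r_xx[k] = sum_m x[m]*x[m+k], indexed from 0, for k = -3 to 3:
  r_xx[-3] = x[3]*x[0] = -6
  r_xx[-2] = x[2]*x[0] + x[3]*x[1] = 4
  r_xx[-1] = x[1]*x[0] + x[2]*x[1] + x[3]*x[2] = 20
  r_xx[0] = x[0]*x[0] + x[1]*x[1] + x[2]*x[2] + x[3]*x[3] = 45
  r_xx[1] = x[0]*x[1] + x[1]*x[2] + x[2]*x[3] = 20
  r_xx[2] = x[0]*x[2] + x[1]*x[3] = 4
  r_xx[3] = x[0]*x[3] = -6
r_xx = [-6, 4, 20, 45, 20, 4, -6]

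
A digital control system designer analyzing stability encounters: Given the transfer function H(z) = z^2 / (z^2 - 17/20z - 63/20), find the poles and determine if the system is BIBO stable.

Poles are roots of the denominator: z^2 - 17/20z - 63/20 = 0.
Quadratic formula: z = [-(-17/20) +/- sqrt((-17/20)^2 - 4*(-63/20))] / 2
Discriminant = 289/400 + 63/5 = 5329/400; sqrt = 73/20.
z = (17/20 +/- 73/20) / 2 => z = 9/4 or z = -7/5.
|p1| = 9/4, |p2| = 7/5.
For BIBO stability, all poles must lie inside the unit circle (|p| < 1).
System is UNSTABLE since at least one |p| >= 1.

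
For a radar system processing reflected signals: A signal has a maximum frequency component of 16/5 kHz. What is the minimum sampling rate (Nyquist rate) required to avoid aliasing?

By the Nyquist-Shannon sampling theorem,
the minimum sampling rate (Nyquist rate) must be at least 2 * f_max.
Nyquist rate = 2 * 16/5 kHz = 32/5 kHz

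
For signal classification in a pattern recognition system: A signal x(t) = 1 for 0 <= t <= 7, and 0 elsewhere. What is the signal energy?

Energy = integral of |x(t)|^2 dt over the signal duration
= 1^2 * 7 = 1 * 7 = 7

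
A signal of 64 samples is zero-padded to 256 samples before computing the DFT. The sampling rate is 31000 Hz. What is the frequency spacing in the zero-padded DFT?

Original DFT: N = 64, resolution = f_s/N = 31000/64 = 3875/8 Hz
Zero-padded DFT: N = 256, resolution = f_s/N = 31000/256 = 3875/32 Hz
Zero-padding interpolates the spectrum (finer frequency grid)
but does NOT improve the true spectral resolution (ability to resolve close frequencies).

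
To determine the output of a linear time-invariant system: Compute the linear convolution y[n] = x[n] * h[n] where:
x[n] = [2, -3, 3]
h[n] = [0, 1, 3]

y[n] = sum_k x[k]*h[n-k]. Output length = len(x) + len(h) - 1 = 3 + 3 - 1 = 5.
y[0] = 2*0 = 0
y[1] = -3*0 + 2*1 = 2
y[2] = 3*0 + -3*1 + 2*3 = 3
y[3] = 3*1 + -3*3 = -6
y[4] = 3*3 = 9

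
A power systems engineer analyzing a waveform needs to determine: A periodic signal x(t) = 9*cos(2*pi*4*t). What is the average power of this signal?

Average power of A*cos(wt) is A^2/2.
P = 9^2 / 2 = 81/2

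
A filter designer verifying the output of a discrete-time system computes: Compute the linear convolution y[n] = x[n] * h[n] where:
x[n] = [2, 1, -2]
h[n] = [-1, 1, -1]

y[n] = sum_k x[k]*h[n-k]. Output length = len(x) + len(h) - 1 = 3 + 3 - 1 = 5.
y[0] = 2*-1 = -2
y[1] = 1*-1 + 2*1 = 1
y[2] = -2*-1 + 1*1 + 2*-1 = 1
y[3] = -2*1 + 1*-1 = -3
y[4] = -2*-1 = 2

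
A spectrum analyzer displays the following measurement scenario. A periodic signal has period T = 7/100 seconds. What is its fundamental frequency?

The fundamental frequency is the reciprocal of the period.
f = 1/T = 1/(7/100) = 100/7 Hz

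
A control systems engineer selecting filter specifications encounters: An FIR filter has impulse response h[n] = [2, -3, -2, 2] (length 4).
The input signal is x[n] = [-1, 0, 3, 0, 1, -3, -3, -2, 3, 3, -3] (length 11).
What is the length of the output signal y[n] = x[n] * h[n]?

For linear convolution, the output length is:
len(y) = len(x) + len(h) - 1 = 11 + 4 - 1 = 14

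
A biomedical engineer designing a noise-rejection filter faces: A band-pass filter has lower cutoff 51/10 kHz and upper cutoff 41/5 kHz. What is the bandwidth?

Bandwidth = f_high - f_low
= 41/5 kHz - 51/10 kHz = 31/10 kHz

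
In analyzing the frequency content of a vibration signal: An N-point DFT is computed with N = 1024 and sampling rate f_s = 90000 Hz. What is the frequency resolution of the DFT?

DFT frequency resolution = f_s / N
= 90000 / 1024 = 5625/64 Hz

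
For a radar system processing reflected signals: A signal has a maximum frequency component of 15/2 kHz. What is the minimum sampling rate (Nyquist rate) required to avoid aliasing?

By the Nyquist-Shannon sampling theorem,
the minimum sampling rate (Nyquist rate) must be at least 2 * f_max.
Nyquist rate = 2 * 15/2 kHz = 15 kHz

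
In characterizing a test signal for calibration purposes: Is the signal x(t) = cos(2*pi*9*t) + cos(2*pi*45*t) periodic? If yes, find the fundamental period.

f1 = 9 Hz, f2 = 45 Hz
Period T1 = 1/9, T2 = 1/45
Ratio T1/T2 = 45/9, which is rational.
The signal is periodic with fundamental period T = 1/GCD(9,45) = 1/9 s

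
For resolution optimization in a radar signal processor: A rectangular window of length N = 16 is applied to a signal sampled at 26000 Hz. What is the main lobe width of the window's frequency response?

For a rectangular window of length N,
the main lobe width in frequency is 2*f_s/N.
= 2*26000/16 = 3250 Hz
This determines the minimum frequency separation for resolving two sinusoids.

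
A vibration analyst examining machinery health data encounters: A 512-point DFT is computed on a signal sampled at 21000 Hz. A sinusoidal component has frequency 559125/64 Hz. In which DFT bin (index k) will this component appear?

DFT frequency resolution = f_s/N = 21000/512 = 2625/64 Hz
Bin index k = f_signal / resolution = 559125/64 / 2625/64 = 213
The signal frequency 559125/64 Hz falls in DFT bin k = 213.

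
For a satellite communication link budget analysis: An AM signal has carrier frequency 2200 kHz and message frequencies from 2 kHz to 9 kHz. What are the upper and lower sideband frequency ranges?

Upper sideband (USB) = fc + [fm_low, fm_high] = 2200 + [2, 9] = [2202, 2209] kHz
Lower sideband (LSB) = fc - [fm_high, fm_low] = 2200 - [9, 2] = [2191, 2198] kHz
Total occupied spectrum: 2191 kHz to 2209 kHz (plus carrier at 2200 kHz)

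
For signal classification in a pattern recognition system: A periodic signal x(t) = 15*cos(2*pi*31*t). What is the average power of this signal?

Average power of A*cos(wt) is A^2/2.
P = 15^2 / 2 = 225/2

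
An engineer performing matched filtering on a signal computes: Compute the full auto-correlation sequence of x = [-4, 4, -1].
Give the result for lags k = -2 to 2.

r_xx[k] = sum_m x[m]*x[m+k], indexed from 0, for k = -2 to 2:
  r_xx[-2] = x[2]*x[0] = 4
  r_xx[-1] = x[1]*x[0] + x[2]*x[1] = -20
  r_xx[0] = x[0]*x[0] + x[1]*x[1] + x[2]*x[2] = 33
  r_xx[1] = x[0]*x[1] + x[1]*x[2] = -20
  r_xx[2] = x[0]*x[2] = 4
r_xx = [4, -20, 33, -20, 4]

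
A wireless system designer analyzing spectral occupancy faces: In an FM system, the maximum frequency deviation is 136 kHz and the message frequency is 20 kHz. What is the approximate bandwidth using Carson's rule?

Carson's rule: BW = 2*(delta_f + f_m)
= 2*(136 + 20) kHz = 312 kHz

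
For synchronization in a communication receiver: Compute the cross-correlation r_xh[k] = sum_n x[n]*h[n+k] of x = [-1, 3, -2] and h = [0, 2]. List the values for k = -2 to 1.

Both sequences indexed from 0 and zero outside their support.
Lags with overlap: k = -2 to 1.
  r_xh[-2] = x[2]*h[0] = 0
  r_xh[-1] = x[1]*h[0] + x[2]*h[1] = -4
  r_xh[0] = x[0]*h[0] + x[1]*h[1] = 6
  r_xh[1] = x[0]*h[1] = -2
r_xh = [0, -4, 6, -2] (for k = -2, ..., 1)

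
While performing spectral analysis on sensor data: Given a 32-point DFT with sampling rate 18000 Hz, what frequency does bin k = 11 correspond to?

The frequency of DFT bin k is: f_k = k * f_s / N
f_11 = 11 * 18000 / 32 = 12375/2 Hz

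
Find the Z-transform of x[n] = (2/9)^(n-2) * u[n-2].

Time-shifting property: if X(z) = Z{x[n]}, then Z{x[n-d]} = z^(-d) * X(z)
X(z) = z/(z - 2/9) for x[n] = (2/9)^n * u[n]
Z{x[n-2]} = z^(-2) * z/(z - 2/9) = z^(-1)/(z - 2/9)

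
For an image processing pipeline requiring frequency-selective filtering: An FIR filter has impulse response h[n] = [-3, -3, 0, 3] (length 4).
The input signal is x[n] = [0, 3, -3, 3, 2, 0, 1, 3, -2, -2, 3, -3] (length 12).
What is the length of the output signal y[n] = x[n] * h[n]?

For linear convolution, the output length is:
len(y) = len(x) + len(h) - 1 = 12 + 4 - 1 = 15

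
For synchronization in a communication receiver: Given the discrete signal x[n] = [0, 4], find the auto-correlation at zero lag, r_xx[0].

The auto-correlation at zero lag r_xx[0] equals the signal energy.
r_xx[0] = sum of x[n]^2 = 0^2 + 4^2
= 0 + 16 = 16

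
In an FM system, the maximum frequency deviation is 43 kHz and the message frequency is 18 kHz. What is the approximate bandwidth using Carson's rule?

Carson's rule: BW = 2*(delta_f + f_m)
= 2*(43 + 18) kHz = 122 kHz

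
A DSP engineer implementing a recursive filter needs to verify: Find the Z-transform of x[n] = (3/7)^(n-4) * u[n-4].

Time-shifting property: if X(z) = Z{x[n]}, then Z{x[n-d]} = z^(-d) * X(z)
X(z) = z/(z - 3/7) for x[n] = (3/7)^n * u[n]
Z{x[n-4]} = z^(-4) * z/(z - 3/7) = z^(-3)/(z - 3/7)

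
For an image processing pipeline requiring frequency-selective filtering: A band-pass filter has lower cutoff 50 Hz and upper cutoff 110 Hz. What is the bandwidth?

Bandwidth = f_high - f_low
= 110 Hz - 50 Hz = 60 Hz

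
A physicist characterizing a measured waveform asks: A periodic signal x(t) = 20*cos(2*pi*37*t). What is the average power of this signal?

Average power of A*cos(wt) is A^2/2.
P = 20^2 / 2 = 400/2 = 200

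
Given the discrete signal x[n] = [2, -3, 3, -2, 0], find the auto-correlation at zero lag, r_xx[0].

The auto-correlation at zero lag r_xx[0] equals the signal energy.
r_xx[0] = sum of x[n]^2 = 2^2 + (-3)^2 + 3^2 + (-2)^2 + 0^2
= 4 + 9 + 9 + 4 + 0 = 26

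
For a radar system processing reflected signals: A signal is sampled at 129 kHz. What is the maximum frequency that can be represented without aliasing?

The maximum frequency that can be represented without aliasing
is the Nyquist frequency: f_max = f_s / 2 = 129 kHz / 2 = 129/2 kHz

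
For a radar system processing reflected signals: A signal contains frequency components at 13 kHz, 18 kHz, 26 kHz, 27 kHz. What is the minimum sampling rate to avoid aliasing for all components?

The highest frequency component is f_max = 27 kHz.
Nyquist rate = 2 * f_max = 2 * 27 kHz = 54 kHz.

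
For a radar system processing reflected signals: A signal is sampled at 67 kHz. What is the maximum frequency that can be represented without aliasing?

The maximum frequency that can be represented without aliasing
is the Nyquist frequency: f_max = f_s / 2 = 67 kHz / 2 = 67/2 kHz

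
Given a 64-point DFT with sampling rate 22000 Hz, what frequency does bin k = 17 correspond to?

The frequency of DFT bin k is: f_k = k * f_s / N
f_17 = 17 * 22000 / 64 = 23375/4 Hz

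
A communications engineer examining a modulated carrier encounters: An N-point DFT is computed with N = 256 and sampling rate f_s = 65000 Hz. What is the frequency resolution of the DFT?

DFT frequency resolution = f_s / N
= 65000 / 256 = 8125/32 Hz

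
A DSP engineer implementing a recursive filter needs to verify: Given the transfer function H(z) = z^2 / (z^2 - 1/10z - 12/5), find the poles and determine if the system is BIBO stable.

Poles are roots of the denominator: z^2 - 1/10z - 12/5 = 0.
Quadratic formula: z = [-(-1/10) +/- sqrt((-1/10)^2 - 4*(-12/5))] / 2
Discriminant = 1/100 + 48/5 = 961/100; sqrt = 31/10.
z = (1/10 +/- 31/10) / 2 => z = 8/5 or z = -3/2.
|p1| = 3/2, |p2| = 8/5.
For BIBO stability, all poles must lie inside the unit circle (|p| < 1).
System is UNSTABLE since at least one |p| >= 1.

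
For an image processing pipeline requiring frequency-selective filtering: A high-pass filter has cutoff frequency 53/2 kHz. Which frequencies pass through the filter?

A high-pass filter passes all frequencies above the cutoff frequency 53/2 kHz and attenuates lower frequencies.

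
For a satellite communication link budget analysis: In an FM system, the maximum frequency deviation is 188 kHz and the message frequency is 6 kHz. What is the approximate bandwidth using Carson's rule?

Carson's rule: BW = 2*(delta_f + f_m)
= 2*(188 + 6) kHz = 388 kHz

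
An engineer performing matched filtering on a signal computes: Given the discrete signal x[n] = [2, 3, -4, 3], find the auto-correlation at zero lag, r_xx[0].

The auto-correlation at zero lag r_xx[0] equals the signal energy.
r_xx[0] = sum of x[n]^2 = 2^2 + 3^2 + (-4)^2 + 3^2
= 4 + 9 + 16 + 9 = 38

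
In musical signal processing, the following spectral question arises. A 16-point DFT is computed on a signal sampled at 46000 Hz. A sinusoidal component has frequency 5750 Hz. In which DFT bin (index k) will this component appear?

DFT frequency resolution = f_s/N = 46000/16 = 2875 Hz
Bin index k = f_signal / resolution = 5750 / 2875 = 2
The signal frequency 5750 Hz falls in DFT bin k = 2.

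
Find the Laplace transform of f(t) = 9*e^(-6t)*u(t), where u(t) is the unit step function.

Standard Laplace transform pair:
e^(-at)*u(t) <-> 1/(s+a)
With a = 6: L{9*e^(-6t)*u(t)} = 9/(s+6), ROC: Re(s) > -6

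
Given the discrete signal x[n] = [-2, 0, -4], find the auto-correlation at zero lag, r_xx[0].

The auto-correlation at zero lag r_xx[0] equals the signal energy.
r_xx[0] = sum of x[n]^2 = (-2)^2 + 0^2 + (-4)^2
= 4 + 0 + 16 = 20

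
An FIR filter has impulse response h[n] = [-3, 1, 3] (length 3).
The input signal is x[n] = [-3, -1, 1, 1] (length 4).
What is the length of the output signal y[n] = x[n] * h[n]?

For linear convolution, the output length is:
len(y) = len(x) + len(h) - 1 = 4 + 3 - 1 = 6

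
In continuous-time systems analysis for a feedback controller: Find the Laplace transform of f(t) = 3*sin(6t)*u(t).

Standard pair: sin(wt)*u(t) <-> w/(s^2+w^2)
With w = 6: L{3*sin(6t)*u(t)} = 18/(s^2+36)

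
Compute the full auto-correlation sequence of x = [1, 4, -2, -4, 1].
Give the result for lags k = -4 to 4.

r_xx[k] = sum_m x[m]*x[m+k], indexed from 0, for k = -4 to 4:
  r_xx[-4] = x[4]*x[0] = 1
  r_xx[-3] = x[3]*x[0] + x[4]*x[1] = 0
  r_xx[-2] = x[2]*x[0] + x[3]*x[1] + x[4]*x[2] = -20
  r_xx[-1] = x[1]*x[0] + x[2]*x[1] + x[3]*x[2] + x[4]*x[3] = 0
  r_xx[0] = x[0]*x[0] + x[1]*x[1] + x[2]*x[2] + x[3]*x[3] + x[4]*x[4] = 38
  r_xx[1] = x[0]*x[1] + x[1]*x[2] + x[2]*x[3] + x[3]*x[4] = 0
  r_xx[2] = x[0]*x[2] + x[1]*x[3] + x[2]*x[4] = -20
  r_xx[3] = x[0]*x[3] + x[1]*x[4] = 0
  r_xx[4] = x[0]*x[4] = 1
r_xx = [1, 0, -20, 0, 38, 0, -20, 0, 1]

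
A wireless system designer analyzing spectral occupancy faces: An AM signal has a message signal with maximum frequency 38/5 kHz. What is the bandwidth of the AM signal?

In AM (double-sideband), the bandwidth is twice the message frequency.
BW = 2 * f_m = 2 * 38/5 kHz = 76/5 kHz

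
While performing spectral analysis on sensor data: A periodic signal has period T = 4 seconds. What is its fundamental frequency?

The fundamental frequency is the reciprocal of the period.
f = 1/T = 1/(4) = 1/4 Hz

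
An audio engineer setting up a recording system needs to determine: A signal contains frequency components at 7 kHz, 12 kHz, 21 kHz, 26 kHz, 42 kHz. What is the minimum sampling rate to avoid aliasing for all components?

The highest frequency component is f_max = 42 kHz.
Nyquist rate = 2 * f_max = 2 * 42 kHz = 84 kHz.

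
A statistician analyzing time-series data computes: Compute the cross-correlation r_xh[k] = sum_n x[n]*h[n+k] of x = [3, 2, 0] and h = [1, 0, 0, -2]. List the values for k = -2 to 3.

Both sequences indexed from 0 and zero outside their support.
Lags with overlap: k = -2 to 3.
  r_xh[-2] = x[2]*h[0] = 0
  r_xh[-1] = x[1]*h[0] + x[2]*h[1] = 2
  r_xh[0] = x[0]*h[0] + x[1]*h[1] + x[2]*h[2] = 3
  r_xh[1] = x[0]*h[1] + x[1]*h[2] + x[2]*h[3] = 0
  r_xh[2] = x[0]*h[2] + x[1]*h[3] = -4
  r_xh[3] = x[0]*h[3] = -6
r_xh = [0, 2, 3, 0, -4, -6] (for k = -2, ..., 3)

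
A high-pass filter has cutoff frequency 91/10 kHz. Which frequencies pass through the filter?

A high-pass filter passes all frequencies above the cutoff frequency 91/10 kHz and attenuates lower frequencies.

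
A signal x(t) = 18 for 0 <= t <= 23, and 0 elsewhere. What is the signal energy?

Energy = integral of |x(t)|^2 dt over the signal duration
= 18^2 * 23 = 324 * 23 = 7452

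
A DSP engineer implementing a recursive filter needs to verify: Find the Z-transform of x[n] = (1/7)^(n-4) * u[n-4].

Time-shifting property: if X(z) = Z{x[n]}, then Z{x[n-d]} = z^(-d) * X(z)
X(z) = z/(z - 1/7) for x[n] = (1/7)^n * u[n]
Z{x[n-4]} = z^(-4) * z/(z - 1/7) = z^(-3)/(z - 1/7)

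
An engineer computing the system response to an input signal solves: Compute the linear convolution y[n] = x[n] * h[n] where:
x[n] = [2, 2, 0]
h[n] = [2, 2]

y[n] = sum_k x[k]*h[n-k]. Output length = len(x) + len(h) - 1 = 3 + 2 - 1 = 4.
y[0] = 2*2 = 4
y[1] = 2*2 + 2*2 = 8
y[2] = 0*2 + 2*2 = 4
y[3] = 0*2 = 0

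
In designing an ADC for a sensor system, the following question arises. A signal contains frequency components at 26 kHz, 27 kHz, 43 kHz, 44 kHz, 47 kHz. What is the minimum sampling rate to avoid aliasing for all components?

The highest frequency component is f_max = 47 kHz.
Nyquist rate = 2 * f_max = 2 * 47 kHz = 94 kHz.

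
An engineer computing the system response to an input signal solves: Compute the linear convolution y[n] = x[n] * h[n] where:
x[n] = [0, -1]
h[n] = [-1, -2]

y[n] = sum_k x[k]*h[n-k]. Output length = len(x) + len(h) - 1 = 2 + 2 - 1 = 3.
y[0] = 0*-1 = 0
y[1] = -1*-1 + 0*-2 = 1
y[2] = -1*-2 = 2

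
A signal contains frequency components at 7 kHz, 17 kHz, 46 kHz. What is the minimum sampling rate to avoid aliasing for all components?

The highest frequency component is f_max = 46 kHz.
Nyquist rate = 2 * f_max = 2 * 46 kHz = 92 kHz.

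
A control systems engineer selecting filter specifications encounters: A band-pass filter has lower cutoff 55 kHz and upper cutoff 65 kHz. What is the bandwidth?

Bandwidth = f_high - f_low
= 65 kHz - 55 kHz = 10 kHz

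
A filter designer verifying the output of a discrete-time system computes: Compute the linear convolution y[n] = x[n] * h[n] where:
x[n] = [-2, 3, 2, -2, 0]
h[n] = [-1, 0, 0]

y[n] = sum_k x[k]*h[n-k]. Output length = len(x) + len(h) - 1 = 5 + 3 - 1 = 7.
y[0] = -2*-1 = 2
y[1] = 3*-1 + -2*0 = -3
y[2] = 2*-1 + 3*0 + -2*0 = -2
y[3] = -2*-1 + 2*0 + 3*0 = 2
y[4] = 0*-1 + -2*0 + 2*0 = 0
y[5] = 0*0 + -2*0 = 0
y[6] = 0*0 = 0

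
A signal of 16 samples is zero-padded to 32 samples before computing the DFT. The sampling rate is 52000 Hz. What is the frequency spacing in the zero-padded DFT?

Original DFT: N = 16, resolution = f_s/N = 52000/16 = 3250 Hz
Zero-padded DFT: N = 32, resolution = f_s/N = 52000/32 = 1625 Hz
Zero-padding interpolates the spectrum (finer frequency grid)
but does NOT improve the true spectral resolution (ability to resolve close frequencies).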